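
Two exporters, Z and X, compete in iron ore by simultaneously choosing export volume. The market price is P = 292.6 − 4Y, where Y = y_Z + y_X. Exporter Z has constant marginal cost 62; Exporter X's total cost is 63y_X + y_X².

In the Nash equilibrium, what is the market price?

148.725

Exporter Z's profit: π = y_Z(292.6 − 4(y_Z + y_X)) − 62y_Z.
∂π/∂y_Z = 230.6 − 8y_Z − 4y_X = 0, so y_Z = 28.825 − 0.5y_X.
For X: ∂π/∂y_X = 229.6 − 10y_X − 4y_Z = 0 ⇒ y_X = 22.96 − 0.4y_Z.
Plugging y_X into Z's best response: y_Z = 28.825 − 0.5(22.96 − 0.4y_Z) ⇒ 0.8y_Z = 17.345, so y_Z = 3469/160.
Then y_X = 22.96 − 0.4·(3469/160) = 14.2875.
Equilibrium price: P = 292.6 − 4·(1151/32) = 148.725.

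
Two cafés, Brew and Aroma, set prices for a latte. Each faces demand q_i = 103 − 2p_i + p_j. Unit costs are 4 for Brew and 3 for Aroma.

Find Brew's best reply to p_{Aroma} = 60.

42.75

Brew's profit: π = (p_{Brew} − 4)(103 − 2p_{Brew} + p_{Aroma}).
∂π/∂p_{Brew} = 111 − 4p_{Brew} + p_{Aroma} = 0 ⇒ p_{Brew} = 27.75 + 0.25p_{Aroma}.
At p_{Aroma} = 60: p_{Brew} = 27.75 + 0.25·60 = 42.75.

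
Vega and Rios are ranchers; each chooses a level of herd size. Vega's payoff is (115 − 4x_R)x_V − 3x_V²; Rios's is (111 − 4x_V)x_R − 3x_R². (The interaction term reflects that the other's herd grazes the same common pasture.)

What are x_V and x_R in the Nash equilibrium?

Expanding Vega's payoff: 115x_V − 4x_Rx_V − 3x_V².
∂π/∂x_V = 115 − 4x_R − 6x_V = 0, so x_V = 115/6 − (2/3)x_R.
Likewise for Rios: x_R = 18.5 − (2/3)x_V.
Substituting the second reaction function into the first: x_V = 115/6 − (2/3)(18.5 − (2/3)x_V), which gives (5/9)x_V = 41/6 ⇒ x_V = 12.3.
Then x_R = 18.5 − (2/3)·12.3 = 10.3.

12.3, 10.3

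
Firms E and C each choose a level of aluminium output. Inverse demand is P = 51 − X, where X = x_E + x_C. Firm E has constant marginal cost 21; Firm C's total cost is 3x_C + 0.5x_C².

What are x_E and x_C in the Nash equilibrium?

Firm E's profit: π = x_E(51 − (x_E + x_C)) − 21x_E.
∂π/∂x_E = 30 − 2x_E − x_C = 0, so x_E = 15 − 0.5x_C.
For C: ∂π/∂x_C = 48 − 3x_C − x_E = 0 ⇒ x_C = 16 − (1/3)x_E.
Substituting the second reaction function into the first: x_E = 15 − 0.5(16 − (1/3)x_E), which gives (5/6)x_E = 7 ⇒ x_E = 8.4.
Then x_C = 16 − (1/3)·8.4 = 13.2.

8.4, 13.2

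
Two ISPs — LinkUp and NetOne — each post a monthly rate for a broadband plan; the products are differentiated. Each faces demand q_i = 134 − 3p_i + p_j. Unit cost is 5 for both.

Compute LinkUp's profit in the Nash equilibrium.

LinkUp's profit: π = (p_{LinkUp} − 5)(134 − 3p_{LinkUp} + p_{NetOne}).
∂π/∂p_{LinkUp} = 149 − 6p_{LinkUp} + p_{NetOne} = 0 ⇒ p_{LinkUp} = 149/6 + (1/6)p_{NetOne}.
Setting p_{LinkUp} = p_{NetOne} in the reaction function: p_{LinkUp} = 149/6 + (1/6)p_{LinkUp}, so p_{LinkUp} = (149/6) / (5/6) = 29.8.
q_{LinkUp} = 134 − 3·29.8 + 29.8 = 74.4.
Profit = (29.8 − 5)·74.4 = 1845.12.

1845.12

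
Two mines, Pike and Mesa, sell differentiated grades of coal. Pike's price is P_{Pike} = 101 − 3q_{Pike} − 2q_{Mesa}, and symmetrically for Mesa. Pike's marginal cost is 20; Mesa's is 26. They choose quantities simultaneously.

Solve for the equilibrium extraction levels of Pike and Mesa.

10.5, 9

Mine Pike's profit: π = q_{Pike}(101 − 3q_{Pike} − 2q_{Mesa}) − 20q_{Pike}.
∂π/∂q_{Pike} = 81 − 6q_{Pike} − 2q_{Mesa} = 0 ⇒ q_{Pike} = 13.5 − (1/3)q_{Mesa}.
Similarly q_{Mesa} = 12.5 − (1/3)q_{Pike}.
Substituting the second reaction function into the first: q_{Pike} = 13.5 − (1/3)(12.5 − (1/3)q_{Pike}), which gives (8/9)q_{Pike} = 28/3 ⇒ q_{Pike} = 10.5.
Then q_{Mesa} = 12.5 − (1/3)·10.5 = 9.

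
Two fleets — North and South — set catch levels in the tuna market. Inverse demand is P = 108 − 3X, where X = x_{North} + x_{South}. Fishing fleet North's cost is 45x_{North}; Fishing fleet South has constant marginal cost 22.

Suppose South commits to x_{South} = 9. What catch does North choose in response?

6

Fishing fleet North's profit: π = x_{North}(108 − 3(x_{North} + x_{South})) − 45x_{North}.
∂π/∂x_{North} = 63 − 6x_{North} − 3x_{South} = 0, so x_{North} = 10.5 − 0.5x_{South}.
At x_{South} = 9: x_{North} = 10.5 − 0.5·9 = 6.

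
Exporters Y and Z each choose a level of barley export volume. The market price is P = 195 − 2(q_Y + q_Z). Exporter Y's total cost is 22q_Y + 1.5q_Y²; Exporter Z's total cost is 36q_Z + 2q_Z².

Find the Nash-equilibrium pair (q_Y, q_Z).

Exporter Y's profit: π = q_Y(195 − 2(q_Y + q_Z)) − 22q_Y − 1.5q_Y².
∂π/∂q_Y = 173 − 7q_Y − 2q_Z = 0, so q_Y = 173/7 − (2/7)q_Z.
For Z: ∂π/∂q_Z = 159 − 8q_Z − 2q_Y = 0 ⇒ q_Z = 19.875 − 0.25q_Y.
Plugging q_Z into Y's best response: q_Y = 173/7 − (2/7)(19.875 − 0.25q_Y) ⇒ (13/14)q_Y = 533/28, so q_Y = 20.5.
Then q_Z = 19.875 − 0.25·20.5 = 14.75.

20.5, 14.75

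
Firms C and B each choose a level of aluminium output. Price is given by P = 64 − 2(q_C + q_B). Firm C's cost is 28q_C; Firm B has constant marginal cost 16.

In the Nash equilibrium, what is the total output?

14

Firm C's profit: π = q_C(64 − 2(q_C + q_B)) − 28q_C.
∂π/∂q_C = 36 − 4q_C − 2q_B = 0, so q_C = 9 − 0.5q_B.
By the same steps for B: q_B = 12 − 0.5q_C.
Plugging q_B into C's best response: q_C = 9 − 0.5(12 − 0.5q_C) ⇒ 0.75q_C = 3, so q_C = 4.
Then q_B = 12 − 0.5·4 = 10.
Total output: 4 + 10 = 14.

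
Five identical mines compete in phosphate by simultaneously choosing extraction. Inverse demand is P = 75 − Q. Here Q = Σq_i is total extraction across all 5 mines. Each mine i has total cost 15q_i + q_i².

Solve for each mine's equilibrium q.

7.5

A representative mine's profit is π_i = q_i(75 − Q) − 15q_i − q_i², with Q = q_i + Σ_{j≠i} q_j.
First-order condition: 60 − 4q_i − Σ_{j≠i} q_j = 0.
In a symmetric equilibrium every mine chooses the same q, so Σ_{j≠i} q_j = 4q. The condition becomes 60 − 8q = 0, giving q = 60/8 = 7.5.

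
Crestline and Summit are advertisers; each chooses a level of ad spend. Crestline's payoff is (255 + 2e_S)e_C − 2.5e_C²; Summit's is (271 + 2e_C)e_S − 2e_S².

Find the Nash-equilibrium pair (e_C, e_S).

Expanding Crestline's payoff: 255e_C + 2e_Se_C − 2.5e_C².
∂π/∂e_C = 255 + 2e_S − 5e_C = 0, so e_C = 51 + 0.4e_S.
Likewise for Summit: e_S = 67.75 + 0.5e_C.
Plugging e_S into Crestline's best response: e_C = 51 + 0.4(67.75 + 0.5e_C) ⇒ 0.8e_C = 78.1, so e_C = 97.625.
Then e_S = 67.75 + 0.5·97.625 = 116.5625.

97.625, 116.5625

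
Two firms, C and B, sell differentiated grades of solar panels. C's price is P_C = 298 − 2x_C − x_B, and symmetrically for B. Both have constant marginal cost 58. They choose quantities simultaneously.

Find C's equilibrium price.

Firm C's profit: π = x_C(298 − 2x_C − x_B) − 58x_C.
∂π/∂x_C = 240 − 4x_C − x_B = 0 ⇒ x_C = 60 − 0.25x_B.
The game is symmetric, so in equilibrium x_B = x_C: the reaction function gives 1.25x_C = 60, hence x_C = 48.
P_C = 298 − 2·48 − 48 = 154.

154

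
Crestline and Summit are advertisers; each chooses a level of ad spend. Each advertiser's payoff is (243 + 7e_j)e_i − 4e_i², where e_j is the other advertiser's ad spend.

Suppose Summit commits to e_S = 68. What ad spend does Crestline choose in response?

89.875

Crestline's payoff is (243 + 7e_S)e_C − 4e_C².
∂π/∂e_C = 243 + 7e_S − 8e_C = 0, so e_C = 30.375 + 0.875e_S.
At e_S = 68: e_C = 30.375 + 0.875·68 = 89.875.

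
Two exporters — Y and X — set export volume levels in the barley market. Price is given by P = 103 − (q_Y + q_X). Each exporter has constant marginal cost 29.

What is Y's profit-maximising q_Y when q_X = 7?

33.5

Exporter Y's profit: π = q_Y(103 − (q_Y + q_X)) − 29q_Y.
∂π/∂q_Y = 74 − 2q_Y − q_X = 0, so q_Y = 37 − 0.5q_X.
At q_X = 7: q_Y = 37 − 0.5·7 = 33.5.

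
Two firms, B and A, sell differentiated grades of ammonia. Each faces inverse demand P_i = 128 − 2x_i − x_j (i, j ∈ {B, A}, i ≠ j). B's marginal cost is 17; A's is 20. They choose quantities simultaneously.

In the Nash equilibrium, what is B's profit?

Firm B's profit: π = x_B(128 − 2x_B − x_A) − 17x_B.
∂π/∂x_B = 111 − 4x_B − x_A = 0 ⇒ x_B = 27.75 − 0.25x_A.
Similarly x_A = 27 − 0.25x_B.
Solving the two reaction functions simultaneously: (1 − (−0.25)(−0.25))x_B = 27.75 − 0.25·27, so 0.9375x_B = 21 and x_B = 22.4.
Then x_A = 27 − 0.25·22.4 = 21.4.
P_B = 128 − 2·22.4 − 21.4 = 61.8.
Profit = (61.8 − 17)·22.4 = 1003.52.

1003.52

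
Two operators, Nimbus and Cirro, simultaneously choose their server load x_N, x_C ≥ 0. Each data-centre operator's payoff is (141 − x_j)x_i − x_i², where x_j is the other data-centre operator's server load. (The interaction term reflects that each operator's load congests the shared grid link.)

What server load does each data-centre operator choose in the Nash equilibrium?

47

Nimbus's payoff is (141 − x_C)x_N − x_N².
∂π/∂x_N = 141 − x_C − 2x_N = 0, so x_N = 70.5 − 0.5x_C.
By symmetry x_C = x_N; substituting into the reaction function, 1.5x_N = 70.5 and x_N = 47.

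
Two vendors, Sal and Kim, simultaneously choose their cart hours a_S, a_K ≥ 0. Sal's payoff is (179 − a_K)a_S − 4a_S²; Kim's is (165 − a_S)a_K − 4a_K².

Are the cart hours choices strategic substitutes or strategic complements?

Expanding Sal's payoff: 179a_S − a_Ka_S − 4a_S².
∂π/∂a_S = 179 − a_K − 8a_S = 0, so a_S = 22.375 − 0.125a_K.
The best-response slope da_S/da_K = −0.125 < 0: the reaction function is downward-sloping, so the choices are strategic substitutes.

strategic substitutes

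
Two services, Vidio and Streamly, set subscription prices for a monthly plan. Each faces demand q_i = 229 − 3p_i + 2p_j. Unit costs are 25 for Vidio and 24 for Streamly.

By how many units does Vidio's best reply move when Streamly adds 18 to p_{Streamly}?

Vidio's profit: π = (p_{Vidio} − 25)(229 − 3p_{Vidio} + 2p_{Streamly}).
∂π/∂p_{Vidio} = 304 − 6p_{Vidio} + 2p_{Streamly} = 0 ⇒ p_{Vidio} = 152/3 + (1/3)p_{Streamly}.
The reaction-function slope is 1/3, so an 18-unit rise in p_{Streamly} moves p_{Vidio} by 1/3 × 18 = 6. Vidio's best response rises — the actions are strategic complements.

6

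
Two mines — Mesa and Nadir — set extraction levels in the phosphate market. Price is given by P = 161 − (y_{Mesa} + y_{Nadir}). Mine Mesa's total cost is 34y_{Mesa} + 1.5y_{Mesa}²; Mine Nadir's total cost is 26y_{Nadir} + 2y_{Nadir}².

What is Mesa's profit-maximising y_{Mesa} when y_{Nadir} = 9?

Mine Mesa's profit: π = y_{Mesa}(161 − (y_{Mesa} + y_{Nadir})) − 34y_{Mesa} − 1.5y_{Mesa}².
∂π/∂y_{Mesa} = 127 − 5y_{Mesa} − y_{Nadir} = 0, so y_{Mesa} = 25.4 − 0.2y_{Nadir}.
At y_{Nadir} = 9: y_{Mesa} = 25.4 − 0.2·9 = 23.6.

23.6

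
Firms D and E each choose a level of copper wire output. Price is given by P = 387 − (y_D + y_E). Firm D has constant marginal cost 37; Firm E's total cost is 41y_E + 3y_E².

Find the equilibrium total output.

186.4

Firm D's profit: π = y_D(387 − (y_D + y_E)) − 37y_D.
∂π/∂y_D = 350 − 2y_D − y_E = 0, so y_D = 175 − 0.5y_E.
For E: ∂π/∂y_E = 346 − 8y_E − y_D = 0 ⇒ y_E = 43.25 − 0.125y_D.
Substituting the second reaction function into the first: y_D = 175 − 0.5(43.25 − 0.125y_D), which gives 0.9375y_D = 153.375 ⇒ y_D = 163.6.
Then y_E = 43.25 − 0.125·163.6 = 22.8.
Total output: 163.6 + 22.8 = 186.4.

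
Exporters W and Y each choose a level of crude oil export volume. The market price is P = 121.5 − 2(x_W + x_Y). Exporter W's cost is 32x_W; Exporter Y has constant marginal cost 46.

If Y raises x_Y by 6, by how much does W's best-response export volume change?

-3

Exporter W's profit: π = x_W(121.5 − 2(x_W + x_Y)) − 32x_W.
∂π/∂x_W = 89.5 − 4x_W − 2x_Y = 0, so x_W = 22.375 − 0.5x_Y.
The reaction-function slope is −0.5, so a 6-unit rise in x_Y moves x_W by −0.5 × 6 = −3. W's best response falls — the actions are strategic substitutes.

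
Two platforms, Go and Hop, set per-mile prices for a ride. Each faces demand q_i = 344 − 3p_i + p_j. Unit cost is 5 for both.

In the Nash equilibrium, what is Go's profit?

13386.72

Go's profit: π = (p_{Go} − 5)(344 − 3p_{Go} + p_{Hop}).
∂π/∂p_{Go} = 359 − 6p_{Go} + p_{Hop} = 0 ⇒ p_{Go} = 359/6 + (1/6)p_{Hop}.
The game is symmetric, so in equilibrium p_{Hop} = p_{Go}: the reaction function gives (5/6)p_{Go} = 359/6, hence p_{Go} = 71.8.
q_{Go} = 344 − 3·71.8 + 71.8 = 200.4.
Profit = (71.8 − 5)·200.4 = 13386.72.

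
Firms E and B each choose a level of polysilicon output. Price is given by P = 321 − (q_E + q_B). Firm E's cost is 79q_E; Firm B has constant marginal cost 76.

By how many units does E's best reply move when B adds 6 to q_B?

-3

Firm E's profit: π = q_E(321 − (q_E + q_B)) − 79q_E.
∂π/∂q_E = 242 − 2q_E − q_B = 0, so q_E = 121 − 0.5q_B.
The reaction-function slope is −0.5, so a 6-unit rise in q_B moves q_E by −0.5 × 6 = −3. E's best response falls — the actions are strategic substitutes.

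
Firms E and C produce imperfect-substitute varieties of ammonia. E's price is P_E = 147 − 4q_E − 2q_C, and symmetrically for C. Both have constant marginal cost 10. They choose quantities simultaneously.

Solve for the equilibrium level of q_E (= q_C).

Firm E's profit: π = q_E(147 − 4q_E − 2q_C) − 10q_E.
∂π/∂q_E = 137 − 8q_E − 2q_C = 0 ⇒ q_E = 17.125 − 0.25q_C.
The game is symmetric, so in equilibrium q_C = q_E: the reaction function gives 1.25q_E = 17.125, hence q_E = 13.7.

13.7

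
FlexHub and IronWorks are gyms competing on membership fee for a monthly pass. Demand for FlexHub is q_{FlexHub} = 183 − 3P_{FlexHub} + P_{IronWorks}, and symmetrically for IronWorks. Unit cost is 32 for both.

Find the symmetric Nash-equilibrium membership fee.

FlexHub's profit: π = (P_{FlexHub} − 32)(183 − 3P_{FlexHub} + P_{IronWorks}).
∂π/∂P_{FlexHub} = 279 − 6P_{FlexHub} + P_{IronWorks} = 0 ⇒ P_{FlexHub} = 46.5 + (1/6)P_{IronWorks}.
The game is symmetric, so in equilibrium P_{IronWorks} = P_{FlexHub}: the reaction function gives (5/6)P_{FlexHub} = 46.5, hence P_{FlexHub} = 55.8.

55.8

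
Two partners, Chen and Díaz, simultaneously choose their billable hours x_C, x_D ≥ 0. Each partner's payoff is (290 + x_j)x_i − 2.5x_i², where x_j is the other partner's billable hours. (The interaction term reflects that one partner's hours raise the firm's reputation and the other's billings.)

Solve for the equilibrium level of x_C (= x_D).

Chen's payoff is (290 + x_D)x_C − 2.5x_C².
∂π/∂x_C = 290 + x_D − 5x_C = 0, so x_C = 58 + 0.2x_D.
By symmetry x_D = x_C; substituting into the reaction function, 0.8x_C = 58 and x_C = 72.5.

72.5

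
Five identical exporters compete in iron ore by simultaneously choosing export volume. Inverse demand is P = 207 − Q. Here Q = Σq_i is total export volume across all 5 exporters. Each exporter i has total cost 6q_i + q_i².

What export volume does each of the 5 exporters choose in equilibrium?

A representative exporter's profit is π_i = q_i(207 − Q) − 6q_i − q_i², with Q = q_i + Σ_{j≠i} q_j.
First-order condition: 201 − 4q_i − Σ_{j≠i} q_j = 0.
Imposing symmetry (q_j = q for all j) turns Σ_{j≠i} q_j into 4q, so 201 = 8q and q = 25.125.

25.125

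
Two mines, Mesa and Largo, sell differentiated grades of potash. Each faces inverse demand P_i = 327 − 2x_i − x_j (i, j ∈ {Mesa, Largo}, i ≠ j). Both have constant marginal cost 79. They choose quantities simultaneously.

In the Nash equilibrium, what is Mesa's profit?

Mine Mesa's profit: π = x_{Mesa}(327 − 2x_{Mesa} − x_{Largo}) − 79x_{Mesa}.
∂π/∂x_{Mesa} = 248 − 4x_{Mesa} − x_{Largo} = 0 ⇒ x_{Mesa} = 62 − 0.25x_{Largo}.
By symmetry x_{Largo} = x_{Mesa}; substituting into the reaction function, 1.25x_{Mesa} = 62 and x_{Mesa} = 49.6.
P_{Mesa} = 327 − 2·49.6 − 49.6 = 178.2.
Profit = (178.2 − 79)·49.6 = 4920.32.

4920.32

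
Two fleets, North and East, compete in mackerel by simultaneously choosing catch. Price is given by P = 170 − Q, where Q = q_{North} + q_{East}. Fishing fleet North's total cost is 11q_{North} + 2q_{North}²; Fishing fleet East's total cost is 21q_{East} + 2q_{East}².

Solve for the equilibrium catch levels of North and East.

23, 21

Fishing fleet North's profit: π = q_{North}(170 − (q_{North} + q_{East})) − 11q_{North} − 2q_{North}².
∂π/∂q_{North} = 159 − 6q_{North} − q_{East} = 0, so q_{North} = 26.5 − (1/6)q_{East}.
By the same steps for East: q_{East} = 149/6 − (1/6)q_{North}.
Solving the two reaction functions simultaneously: (1 − (−1/6)(−1/6))q_{North} = 26.5 − (1/6)·(149/6), so (35/36)q_{North} = 805/36 and q_{North} = 23.
Then q_{East} = 149/6 − (1/6)·23 = 21.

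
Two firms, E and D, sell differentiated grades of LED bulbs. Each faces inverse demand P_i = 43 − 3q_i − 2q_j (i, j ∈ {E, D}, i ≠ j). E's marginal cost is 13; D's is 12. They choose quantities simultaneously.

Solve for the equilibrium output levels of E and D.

Firm E's profit: π = q_E(43 − 3q_E − 2q_D) − 13q_E.
∂π/∂q_E = 30 − 6q_E − 2q_D = 0 ⇒ q_E = 5 − (1/3)q_D.
Similarly q_D = 31/6 − (1/3)q_E.
Substituting the second reaction function into the first: q_E = 5 − (1/3)(31/6 − (1/3)q_E), which gives (8/9)q_E = 59/18 ⇒ q_E = 3.6875.
Then q_D = 31/6 − (1/3)·3.6875 = 3.9375.

3.6875, 3.9375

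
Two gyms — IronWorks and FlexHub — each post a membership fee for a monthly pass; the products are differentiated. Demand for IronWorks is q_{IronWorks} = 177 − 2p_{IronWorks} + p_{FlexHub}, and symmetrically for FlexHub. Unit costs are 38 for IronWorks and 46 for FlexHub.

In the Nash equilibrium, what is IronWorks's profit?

IronWorks's profit: π = (p_{IronWorks} − 38)(177 − 2p_{IronWorks} + p_{FlexHub}).
∂π/∂p_{IronWorks} = 253 − 4p_{IronWorks} + p_{FlexHub} = 0 ⇒ p_{IronWorks} = 63.25 + 0.25p_{FlexHub}.
Similarly p_{FlexHub} = 67.25 + 0.25p_{IronWorks}.
Solving the two reaction functions simultaneously: (1 − (0.25)(0.25))p_{IronWorks} = 63.25 + 0.25·67.25, so 0.9375p_{IronWorks} = 80.0625 and p_{IronWorks} = 85.4.
Then p_{FlexHub} = 67.25 + 0.25·85.4 = 88.6.
q_{IronWorks} = 177 − 2·85.4 + 88.6 = 94.8.
Profit = (85.4 − 38)·94.8 = 4493.52.

4493.52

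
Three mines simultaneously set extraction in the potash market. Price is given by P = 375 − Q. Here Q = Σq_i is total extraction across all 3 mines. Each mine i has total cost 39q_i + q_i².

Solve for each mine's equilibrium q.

A representative mine's profit is π_i = q_i(375 − Q) − 39q_i − q_i², with Q = q_i + Σ_{j≠i} q_j.
First-order condition: 336 − 4q_i − Σ_{j≠i} q_j = 0.
Imposing symmetry (q_j = q for all j) turns Σ_{j≠i} q_j into 2q, so 336 = 6q and q = 56.

56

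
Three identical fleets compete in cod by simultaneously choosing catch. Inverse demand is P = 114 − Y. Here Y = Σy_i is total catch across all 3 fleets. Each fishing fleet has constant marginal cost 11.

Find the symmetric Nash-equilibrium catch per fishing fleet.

25.75

A representative fishing fleet's profit is π_i = y_i(114 − Y) − 11y_i, with Y = y_i + Σ_{j≠i} y_j.
First-order condition: 103 − 2y_i − Σ_{j≠i} y_j = 0.
Imposing symmetry (y_j = y for all j) turns Σ_{j≠i} y_j into 2y, so 103 = 4y and y = 25.75.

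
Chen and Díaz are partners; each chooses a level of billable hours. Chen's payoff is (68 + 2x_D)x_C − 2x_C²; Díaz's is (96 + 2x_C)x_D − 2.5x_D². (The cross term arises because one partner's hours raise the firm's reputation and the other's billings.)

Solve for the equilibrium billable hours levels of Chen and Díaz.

Expanding Chen's payoff: 68x_C + 2x_Dx_C − 2x_C².
∂π/∂x_C = 68 + 2x_D − 4x_C = 0, so x_C = 17 + 0.5x_D.
Likewise for Díaz: x_D = 19.2 + 0.4x_C.
Plugging x_D into Chen's best response: x_C = 17 + 0.5(19.2 + 0.4x_C) ⇒ 0.8x_C = 26.6, so x_C = 33.25.
Then x_D = 19.2 + 0.4·33.25 = 32.5.

33.25, 32.5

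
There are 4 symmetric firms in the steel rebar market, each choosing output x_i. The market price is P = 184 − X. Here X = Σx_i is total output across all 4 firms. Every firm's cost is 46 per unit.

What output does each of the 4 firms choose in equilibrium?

A representative firm's profit is π_i = x_i(184 − X) − 46x_i, with X = x_i + Σ_{j≠i} x_j.
First-order condition: 138 − 2x_i − Σ_{j≠i} x_j = 0.
Imposing symmetry (x_j = x for all j) turns Σ_{j≠i} x_j into 3x, so 138 = 5x and x = 27.6.

27.6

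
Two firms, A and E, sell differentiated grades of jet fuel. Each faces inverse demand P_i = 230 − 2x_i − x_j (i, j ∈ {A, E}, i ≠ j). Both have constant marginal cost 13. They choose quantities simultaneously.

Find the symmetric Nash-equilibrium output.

43.4

Firm A's profit: π = x_A(230 − 2x_A − x_E) − 13x_A.
∂π/∂x_A = 217 − 4x_A − x_E = 0 ⇒ x_A = 54.25 − 0.25x_E.
Setting x_A = x_E in the reaction function: x_A = 54.25 − 0.25x_A, so x_A = 54.25 / 1.25 = 43.4.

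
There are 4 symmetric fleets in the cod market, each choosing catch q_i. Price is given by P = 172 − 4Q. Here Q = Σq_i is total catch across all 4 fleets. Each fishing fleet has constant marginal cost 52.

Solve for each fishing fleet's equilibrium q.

6

A representative fishing fleet's profit is π_i = q_i(172 − 4Q) − 52q_i, with Q = q_i + Σ_{j≠i} q_j.
First-order condition: 120 − 8q_i − 4Σ_{j≠i} q_j = 0.
In a symmetric equilibrium every fishing fleet chooses the same q, so Σ_{j≠i} q_j = 3q. The condition becomes 120 − 20q = 0, giving q = 120/20 = 6.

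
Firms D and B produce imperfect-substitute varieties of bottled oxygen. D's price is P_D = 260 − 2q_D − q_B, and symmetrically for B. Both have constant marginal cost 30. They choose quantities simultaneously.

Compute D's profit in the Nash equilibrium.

Firm D's profit: π = q_D(260 − 2q_D − q_B) − 30q_D.
∂π/∂q_D = 230 − 4q_D − q_B = 0 ⇒ q_D = 57.5 − 0.25q_B.
By symmetry q_B = q_D; substituting into the reaction function, 1.25q_D = 57.5 and q_D = 46.
P_D = 260 − 2·46 − 46 = 122.
Profit = (122 − 30)·46 = 4232.

4232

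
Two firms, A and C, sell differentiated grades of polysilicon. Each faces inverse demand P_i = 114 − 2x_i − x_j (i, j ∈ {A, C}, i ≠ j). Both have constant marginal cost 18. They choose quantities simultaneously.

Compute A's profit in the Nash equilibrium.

737.28

Firm A's profit: π = x_A(114 − 2x_A − x_C) − 18x_A.
∂π/∂x_A = 96 − 4x_A − x_C = 0 ⇒ x_A = 24 − 0.25x_C.
The game is symmetric, so in equilibrium x_C = x_A: the reaction function gives 1.25x_A = 24, hence x_A = 19.2.
P_A = 114 − 2·19.2 − 19.2 = 56.4.
Profit = (56.4 − 18)·19.2 = 737.28.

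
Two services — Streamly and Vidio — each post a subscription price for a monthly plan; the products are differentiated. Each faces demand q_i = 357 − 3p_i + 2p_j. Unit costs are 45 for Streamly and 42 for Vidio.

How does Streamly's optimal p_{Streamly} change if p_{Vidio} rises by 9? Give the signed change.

3

Streamly's profit: π = (p_{Streamly} − 45)(357 − 3p_{Streamly} + 2p_{Vidio}).
∂π/∂p_{Streamly} = 492 − 6p_{Streamly} + 2p_{Vidio} = 0 ⇒ p_{Streamly} = 82 + (1/3)p_{Vidio}.
The reaction-function slope is 1/3, so a 9-unit rise in p_{Vidio} moves p_{Streamly} by 1/3 × 9 = 3. Streamly's best response rises — the actions are strategic complements.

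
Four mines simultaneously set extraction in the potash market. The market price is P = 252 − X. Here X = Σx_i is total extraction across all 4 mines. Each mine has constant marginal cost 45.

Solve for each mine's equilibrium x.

41.4

A representative mine's profit is π_i = x_i(252 − X) − 45x_i, with X = x_i + Σ_{j≠i} x_j.
First-order condition: 207 − 2x_i − Σ_{j≠i} x_j = 0.
With identical mines, set every x_j = x: then 207 − 2x − 3x = 0, i.e. x = 207/5 = 41.4.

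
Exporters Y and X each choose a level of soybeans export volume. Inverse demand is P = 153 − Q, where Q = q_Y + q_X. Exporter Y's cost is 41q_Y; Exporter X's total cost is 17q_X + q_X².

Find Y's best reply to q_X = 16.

Exporter Y's profit: π = q_Y(153 − (q_Y + q_X)) − 41q_Y.
∂π/∂q_Y = 112 − 2q_Y − q_X = 0, so q_Y = 56 − 0.5q_X.
At q_X = 16: q_Y = 56 − 0.5·16 = 48.

48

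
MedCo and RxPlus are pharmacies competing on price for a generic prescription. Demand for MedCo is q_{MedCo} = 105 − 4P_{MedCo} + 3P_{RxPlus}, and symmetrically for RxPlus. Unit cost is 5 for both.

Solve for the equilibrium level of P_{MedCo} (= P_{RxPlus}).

25

MedCo's profit: π = (P_{MedCo} − 5)(105 − 4P_{MedCo} + 3P_{RxPlus}).
∂π/∂P_{MedCo} = 125 − 8P_{MedCo} + 3P_{RxPlus} = 0 ⇒ P_{MedCo} = 15.625 + 0.375P_{RxPlus}.
Setting P_{MedCo} = P_{RxPlus} in the reaction function: P_{MedCo} = 15.625 + 0.375P_{MedCo}, so P_{MedCo} = 15.625 / 0.625 = 25.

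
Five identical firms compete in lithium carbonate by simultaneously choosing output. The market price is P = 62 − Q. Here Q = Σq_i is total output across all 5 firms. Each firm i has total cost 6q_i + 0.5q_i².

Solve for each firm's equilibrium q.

A representative firm's profit is π_i = q_i(62 − Q) − 6q_i − 0.5q_i², with Q = q_i + Σ_{j≠i} q_j.
First-order condition: 56 − 3q_i − Σ_{j≠i} q_j = 0.
In a symmetric equilibrium every firm chooses the same q, so Σ_{j≠i} q_j = 4q. The condition becomes 56 − 7q = 0, giving q = 56/7 = 8.

8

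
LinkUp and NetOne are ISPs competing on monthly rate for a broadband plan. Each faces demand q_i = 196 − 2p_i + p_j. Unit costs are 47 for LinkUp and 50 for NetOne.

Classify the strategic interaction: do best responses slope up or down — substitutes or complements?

LinkUp's profit: π = (p_{LinkUp} − 47)(196 − 2p_{LinkUp} + p_{NetOne}).
∂π/∂p_{LinkUp} = 290 − 4p_{LinkUp} + p_{NetOne} = 0 ⇒ p_{LinkUp} = 72.5 + 0.25p_{NetOne}.
The best-response slope dp_{LinkUp}/dp_{NetOne} = 0.25 > 0: the reaction function is upward-sloping, so the choices are strategic complements.

strategic complements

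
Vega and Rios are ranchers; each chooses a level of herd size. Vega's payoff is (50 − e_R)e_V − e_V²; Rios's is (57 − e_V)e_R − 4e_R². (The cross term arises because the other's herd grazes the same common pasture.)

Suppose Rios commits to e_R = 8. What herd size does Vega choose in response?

Expanding Vega's payoff: 50e_V − e_Re_V − e_V².
∂π/∂e_V = 50 − e_R − 2e_V = 0, so e_V = 25 − 0.5e_R.
At e_R = 8: e_V = 25 − 0.5·8 = 21.

21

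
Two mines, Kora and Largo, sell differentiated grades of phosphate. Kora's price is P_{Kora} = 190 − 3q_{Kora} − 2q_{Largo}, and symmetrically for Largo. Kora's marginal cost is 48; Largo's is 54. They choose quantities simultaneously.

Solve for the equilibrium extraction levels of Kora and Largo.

18.125, 16.625

Mine Kora's profit: π = q_{Kora}(190 − 3q_{Kora} − 2q_{Largo}) − 48q_{Kora}.
∂π/∂q_{Kora} = 142 − 6q_{Kora} − 2q_{Largo} = 0 ⇒ q_{Kora} = 71/3 − (1/3)q_{Largo}.
Similarly q_{Largo} = 68/3 − (1/3)q_{Kora}.
Solving the two reaction functions simultaneously: (1 − (−1/3)(−1/3))q_{Kora} = 71/3 − (1/3)·(68/3), so (8/9)q_{Kora} = 145/9 and q_{Kora} = 18.125.
Then q_{Largo} = 68/3 − (1/3)·18.125 = 16.625.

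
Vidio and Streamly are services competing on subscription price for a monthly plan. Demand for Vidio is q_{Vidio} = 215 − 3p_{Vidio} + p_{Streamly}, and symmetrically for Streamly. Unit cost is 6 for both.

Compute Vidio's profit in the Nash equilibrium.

Vidio's profit: π = (p_{Vidio} − 6)(215 − 3p_{Vidio} + p_{Streamly}).
∂π/∂p_{Vidio} = 233 − 6p_{Vidio} + p_{Streamly} = 0 ⇒ p_{Vidio} = 233/6 + (1/6)p_{Streamly}.
By symmetry p_{Streamly} = p_{Vidio}; substituting into the reaction function, (5/6)p_{Vidio} = 233/6 and p_{Vidio} = 46.6.
q_{Vidio} = 215 − 3·46.6 + 46.6 = 121.8.
Profit = (46.6 − 6)·121.8 = 4945.08.

4945.08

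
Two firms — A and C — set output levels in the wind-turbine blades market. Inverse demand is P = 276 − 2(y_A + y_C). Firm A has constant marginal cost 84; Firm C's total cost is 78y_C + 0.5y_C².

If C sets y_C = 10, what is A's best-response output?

43

Firm A's profit: π = y_A(276 − 2(y_A + y_C)) − 84y_A.
∂π/∂y_A = 192 − 4y_A − 2y_C = 0, so y_A = 48 − 0.5y_C.
At y_C = 10: y_A = 48 − 0.5·10 = 43.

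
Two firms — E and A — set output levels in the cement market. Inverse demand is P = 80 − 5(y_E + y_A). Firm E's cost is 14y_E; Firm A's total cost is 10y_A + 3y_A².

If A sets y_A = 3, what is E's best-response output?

Firm E's profit: π = y_E(80 − 5(y_E + y_A)) − 14y_E.
∂π/∂y_E = 66 − 10y_E − 5y_A = 0, so y_E = 6.6 − 0.5y_A.
At y_A = 3: y_E = 6.6 − 0.5·3 = 5.1.

5.1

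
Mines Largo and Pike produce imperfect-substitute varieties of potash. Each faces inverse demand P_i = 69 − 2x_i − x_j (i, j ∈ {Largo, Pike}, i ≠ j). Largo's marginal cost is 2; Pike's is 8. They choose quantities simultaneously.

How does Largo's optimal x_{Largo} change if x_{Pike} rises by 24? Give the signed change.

Mine Largo's profit: π = x_{Largo}(69 − 2x_{Largo} − x_{Pike}) − 2x_{Largo}.
∂π/∂x_{Largo} = 67 − 4x_{Largo} − x_{Pike} = 0 ⇒ x_{Largo} = 16.75 − 0.25x_{Pike}.
The reaction-function slope is −0.25, so a 24-unit rise in x_{Pike} moves x_{Largo} by −0.25 × 24 = −6. Largo's best response falls — the actions are strategic substitutes.

-6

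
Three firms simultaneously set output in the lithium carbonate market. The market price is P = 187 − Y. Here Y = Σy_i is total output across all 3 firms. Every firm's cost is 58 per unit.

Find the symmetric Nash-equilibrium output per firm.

A representative firm's profit is π_i = y_i(187 − Y) − 58y_i, with Y = y_i + Σ_{j≠i} y_j.
First-order condition: 129 − 2y_i − Σ_{j≠i} y_j = 0.
With identical firms, set every y_j = y: then 129 − 2y − 2y = 0, i.e. y = 129/4 = 32.25.

32.25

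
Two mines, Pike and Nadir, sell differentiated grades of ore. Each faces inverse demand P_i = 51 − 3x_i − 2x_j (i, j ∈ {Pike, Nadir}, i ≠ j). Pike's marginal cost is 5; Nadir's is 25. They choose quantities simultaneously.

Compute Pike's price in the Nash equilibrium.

Mine Pike's profit: π = x_{Pike}(51 − 3x_{Pike} − 2x_{Nadir}) − 5x_{Pike}.
∂π/∂x_{Pike} = 46 − 6x_{Pike} − 2x_{Nadir} = 0 ⇒ x_{Pike} = 23/3 − (1/3)x_{Nadir}.
Similarly x_{Nadir} = 13/3 − (1/3)x_{Pike}.
Plugging x_{Nadir} into Pike's best response: x_{Pike} = 23/3 − (1/3)(13/3 − (1/3)x_{Pike}) ⇒ (8/9)x_{Pike} = 56/9, so x_{Pike} = 7.
Then x_{Nadir} = 13/3 − (1/3)·7 = 2.
P_{Pike} = 51 − 3·7 − 2·2 = 26.

26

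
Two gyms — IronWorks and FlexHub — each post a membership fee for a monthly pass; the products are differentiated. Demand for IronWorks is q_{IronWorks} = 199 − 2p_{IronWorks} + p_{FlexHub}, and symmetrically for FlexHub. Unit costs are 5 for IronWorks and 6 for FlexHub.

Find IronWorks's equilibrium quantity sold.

129.6

IronWorks's profit: π = (p_{IronWorks} − 5)(199 − 2p_{IronWorks} + p_{FlexHub}).
∂π/∂p_{IronWorks} = 209 − 4p_{IronWorks} + p_{FlexHub} = 0 ⇒ p_{IronWorks} = 52.25 + 0.25p_{FlexHub}.
Similarly p_{FlexHub} = 52.75 + 0.25p_{IronWorks}.
Solving the two reaction functions simultaneously: (1 − (0.25)(0.25))p_{IronWorks} = 52.25 + 0.25·52.75, so 0.9375p_{IronWorks} = 65.4375 and p_{IronWorks} = 69.8.
Then p_{FlexHub} = 52.75 + 0.25·69.8 = 70.2.
q_{IronWorks} = 199 − 2·69.8 + 70.2 = 129.6.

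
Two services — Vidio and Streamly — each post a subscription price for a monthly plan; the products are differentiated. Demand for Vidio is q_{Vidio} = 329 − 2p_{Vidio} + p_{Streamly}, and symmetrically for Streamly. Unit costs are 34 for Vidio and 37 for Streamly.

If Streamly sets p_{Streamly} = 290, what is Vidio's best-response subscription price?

171.75

Vidio's profit: π = (p_{Vidio} − 34)(329 − 2p_{Vidio} + p_{Streamly}).
∂π/∂p_{Vidio} = 397 − 4p_{Vidio} + p_{Streamly} = 0 ⇒ p_{Vidio} = 99.25 + 0.25p_{Streamly}.
At p_{Streamly} = 290: p_{Vidio} = 99.25 + 0.25·290 = 171.75.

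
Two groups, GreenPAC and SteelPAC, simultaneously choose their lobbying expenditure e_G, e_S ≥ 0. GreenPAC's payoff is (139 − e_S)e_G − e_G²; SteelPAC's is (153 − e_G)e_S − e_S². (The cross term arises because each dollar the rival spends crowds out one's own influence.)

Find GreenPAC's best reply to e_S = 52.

Expanding GreenPAC's payoff: 139e_G − e_Se_G − e_G².
∂π/∂e_G = 139 − e_S − 2e_G = 0, so e_G = 69.5 − 0.5e_S.
At e_S = 52: e_G = 69.5 − 0.5·52 = 43.5.

43.5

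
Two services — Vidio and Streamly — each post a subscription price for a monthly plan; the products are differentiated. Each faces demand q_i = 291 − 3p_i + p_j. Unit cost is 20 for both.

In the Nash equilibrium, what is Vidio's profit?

7560.12

Vidio's profit: π = (p_{Vidio} − 20)(291 − 3p_{Vidio} + p_{Streamly}).
∂π/∂p_{Vidio} = 351 − 6p_{Vidio} + p_{Streamly} = 0 ⇒ p_{Vidio} = 58.5 + (1/6)p_{Streamly}.
Setting p_{Vidio} = p_{Streamly} in the reaction function: p_{Vidio} = 58.5 + (1/6)p_{Vidio}, so p_{Vidio} = 58.5 / (5/6) = 70.2.
q_{Vidio} = 291 − 3·70.2 + 70.2 = 150.6.
Profit = (70.2 − 20)·150.6 = 7560.12.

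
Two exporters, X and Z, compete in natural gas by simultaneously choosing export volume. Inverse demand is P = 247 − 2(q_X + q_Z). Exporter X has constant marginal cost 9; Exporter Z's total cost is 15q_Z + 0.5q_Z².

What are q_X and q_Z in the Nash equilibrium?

45.375, 28.25

Exporter X's profit: π = q_X(247 − 2(q_X + q_Z)) − 9q_X.
∂π/∂q_X = 238 − 4q_X − 2q_Z = 0, so q_X = 59.5 − 0.5q_Z.
For Z: ∂π/∂q_Z = 232 − 5q_Z − 2q_X = 0 ⇒ q_Z = 46.4 − 0.4q_X.
Solving the two reaction functions simultaneously: (1 − (−0.5)(−0.4))q_X = 59.5 − 0.5·46.4, so 0.8q_X = 36.3 and q_X = 45.375.
Then q_Z = 46.4 − 0.4·45.375 = 28.25.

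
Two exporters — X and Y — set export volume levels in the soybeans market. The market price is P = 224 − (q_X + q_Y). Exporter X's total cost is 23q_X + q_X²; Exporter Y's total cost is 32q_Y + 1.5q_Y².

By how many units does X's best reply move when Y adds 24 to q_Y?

Exporter X's profit: π = q_X(224 − (q_X + q_Y)) − 23q_X − q_X².
∂π/∂q_X = 201 − 4q_X − q_Y = 0, so q_X = 50.25 − 0.25q_Y.
The reaction-function slope is −0.25, so a 24-unit rise in q_Y moves q_X by −0.25 × 24 = −6. X's best response falls — the actions are strategic substitutes.

-6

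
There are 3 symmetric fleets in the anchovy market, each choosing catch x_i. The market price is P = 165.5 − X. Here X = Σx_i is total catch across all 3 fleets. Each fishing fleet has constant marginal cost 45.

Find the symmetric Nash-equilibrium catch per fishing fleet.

A representative fishing fleet's profit is π_i = x_i(165.5 − X) − 45x_i, with X = x_i + Σ_{j≠i} x_j.
First-order condition: 120.5 − 2x_i − Σ_{j≠i} x_j = 0.
In a symmetric equilibrium every fishing fleet chooses the same x, so Σ_{j≠i} x_j = 2x. The condition becomes 120.5 − 4x = 0, giving x = 120.5/4 = 30.125.

30.125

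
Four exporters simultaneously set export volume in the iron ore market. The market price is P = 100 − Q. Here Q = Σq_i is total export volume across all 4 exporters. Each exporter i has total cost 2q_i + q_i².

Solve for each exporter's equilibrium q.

14

A representative exporter's profit is π_i = q_i(100 − Q) − 2q_i − q_i², with Q = q_i + Σ_{j≠i} q_j.
First-order condition: 98 − 4q_i − Σ_{j≠i} q_j = 0.
In a symmetric equilibrium every exporter chooses the same q, so Σ_{j≠i} q_j = 3q. The condition becomes 98 − 7q = 0, giving q = 98/7 = 14.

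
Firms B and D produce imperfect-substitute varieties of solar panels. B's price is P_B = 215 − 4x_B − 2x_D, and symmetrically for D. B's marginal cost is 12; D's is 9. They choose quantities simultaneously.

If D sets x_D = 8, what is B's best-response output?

23.375

Firm B's profit: π = x_B(215 − 4x_B − 2x_D) − 12x_B.
∂π/∂x_B = 203 − 8x_B − 2x_D = 0 ⇒ x_B = 25.375 − 0.25x_D.
At x_D = 8: x_B = 25.375 − 0.25·8 = 23.375.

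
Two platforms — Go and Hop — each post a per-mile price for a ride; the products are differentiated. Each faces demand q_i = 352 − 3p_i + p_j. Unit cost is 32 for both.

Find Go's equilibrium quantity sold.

172.8

Go's profit: π = (p_{Go} − 32)(352 − 3p_{Go} + p_{Hop}).
∂π/∂p_{Go} = 448 − 6p_{Go} + p_{Hop} = 0 ⇒ p_{Go} = 224/3 + (1/6)p_{Hop}.
The game is symmetric, so in equilibrium p_{Hop} = p_{Go}: the reaction function gives (5/6)p_{Go} = 224/3, hence p_{Go} = 89.6.
q_{Go} = 352 − 3·89.6 + 89.6 = 172.8.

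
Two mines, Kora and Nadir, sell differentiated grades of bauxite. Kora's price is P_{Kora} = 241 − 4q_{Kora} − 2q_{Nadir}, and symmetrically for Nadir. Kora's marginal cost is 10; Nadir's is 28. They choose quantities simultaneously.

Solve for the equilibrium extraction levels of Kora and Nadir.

23.7, 20.7

Mine Kora's profit: π = q_{Kora}(241 − 4q_{Kora} − 2q_{Nadir}) − 10q_{Kora}.
∂π/∂q_{Kora} = 231 − 8q_{Kora} − 2q_{Nadir} = 0 ⇒ q_{Kora} = 28.875 − 0.25q_{Nadir}.
Similarly q_{Nadir} = 26.625 − 0.25q_{Kora}.
Substituting the second reaction function into the first: q_{Kora} = 28.875 − 0.25(26.625 − 0.25q_{Kora}), which gives 0.9375q_{Kora} = 711/32 ⇒ q_{Kora} = 23.7.
Then q_{Nadir} = 26.625 − 0.25·23.7 = 20.7.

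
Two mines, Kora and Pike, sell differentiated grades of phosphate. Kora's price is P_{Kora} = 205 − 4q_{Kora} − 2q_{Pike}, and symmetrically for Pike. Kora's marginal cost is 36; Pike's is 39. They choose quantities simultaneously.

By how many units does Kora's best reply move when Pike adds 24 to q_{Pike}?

Mine Kora's profit: π = q_{Kora}(205 − 4q_{Kora} − 2q_{Pike}) − 36q_{Kora}.
∂π/∂q_{Kora} = 169 − 8q_{Kora} − 2q_{Pike} = 0 ⇒ q_{Kora} = 21.125 − 0.25q_{Pike}.
The reaction-function slope is −0.25, so a 24-unit rise in q_{Pike} moves q_{Kora} by −0.25 × 24 = −6. Kora's best response falls — the actions are strategic substitutes.

-6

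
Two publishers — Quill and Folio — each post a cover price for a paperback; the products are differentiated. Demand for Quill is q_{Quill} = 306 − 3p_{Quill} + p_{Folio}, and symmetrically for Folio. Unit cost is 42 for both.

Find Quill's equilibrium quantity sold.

133.2

Quill's profit: π = (p_{Quill} − 42)(306 − 3p_{Quill} + p_{Folio}).
∂π/∂p_{Quill} = 432 − 6p_{Quill} + p_{Folio} = 0 ⇒ p_{Quill} = 72 + (1/6)p_{Folio}.
Setting p_{Quill} = p_{Folio} in the reaction function: p_{Quill} = 72 + (1/6)p_{Quill}, so p_{Quill} = 72 / (5/6) = 86.4.
q_{Quill} = 306 − 3·86.4 + 86.4 = 133.2.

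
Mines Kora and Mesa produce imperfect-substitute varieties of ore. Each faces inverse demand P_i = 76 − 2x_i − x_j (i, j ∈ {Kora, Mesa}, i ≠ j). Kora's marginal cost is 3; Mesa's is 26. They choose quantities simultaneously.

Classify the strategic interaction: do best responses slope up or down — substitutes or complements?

strategic substitutes

Mine Kora's profit: π = x_{Kora}(76 − 2x_{Kora} − x_{Mesa}) − 3x_{Kora}.
∂π/∂x_{Kora} = 73 − 4x_{Kora} − x_{Mesa} = 0 ⇒ x_{Kora} = 18.25 − 0.25x_{Mesa}.
The best-response slope dx_{Kora}/dx_{Mesa} = −0.25 < 0: the reaction function is downward-sloping, so the choices are strategic substitutes.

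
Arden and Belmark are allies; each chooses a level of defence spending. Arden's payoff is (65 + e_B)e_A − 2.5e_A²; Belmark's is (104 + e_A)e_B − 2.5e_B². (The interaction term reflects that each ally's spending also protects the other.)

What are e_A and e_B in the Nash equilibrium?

17.875, 24.375

Expanding Arden's payoff: 65e_A + e_Be_A − 2.5e_A².
∂π/∂e_A = 65 + e_B − 5e_A = 0, so e_A = 13 + 0.2e_B.
Likewise for Belmark: e_B = 20.8 + 0.2e_A.
Solving the two reaction functions simultaneously: (1 − (0.2)(0.2))e_A = 13 + 0.2·20.8, so 0.96e_A = 17.16 and e_A = 17.875.
Then e_B = 20.8 + 0.2·17.875 = 24.375.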